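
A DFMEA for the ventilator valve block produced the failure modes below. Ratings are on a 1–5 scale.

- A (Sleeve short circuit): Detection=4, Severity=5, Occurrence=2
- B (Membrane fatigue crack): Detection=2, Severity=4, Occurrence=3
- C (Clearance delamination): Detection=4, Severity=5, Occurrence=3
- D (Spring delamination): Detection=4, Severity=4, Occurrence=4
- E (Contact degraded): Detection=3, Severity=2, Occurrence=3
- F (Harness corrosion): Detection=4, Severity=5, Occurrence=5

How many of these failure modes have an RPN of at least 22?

RPN = Severity × Occurrence × Detection:
  A: 5 × 2 × 4 = 40
  B: 4 × 3 × 2 = 24
  C: 5 × 3 × 4 = 60
  D: 4 × 4 × 4 = 64
  E: 2 × 3 × 3 = 18
  F: 5 × 5 × 4 = 100
Modes with RPN ≥ 22: A (40), B (24), C (60), D (64), F (100) → 5.

5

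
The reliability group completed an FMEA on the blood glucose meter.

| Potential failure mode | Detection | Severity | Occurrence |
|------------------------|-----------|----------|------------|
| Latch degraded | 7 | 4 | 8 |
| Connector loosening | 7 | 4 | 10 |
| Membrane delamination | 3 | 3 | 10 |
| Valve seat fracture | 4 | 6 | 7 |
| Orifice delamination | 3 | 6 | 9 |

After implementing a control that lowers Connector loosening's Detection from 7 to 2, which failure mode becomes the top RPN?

RPN = Severity × Occurrence × Detection:
  Latch degraded: 4 × 8 × 7 = 224
  Connector loosening: 4 × 10 × 7 = 280
  Membrane delamination: 3 × 10 × 3 = 90
  Valve seat fracture: 6 × 7 × 4 = 168
  Orifice delamination: 6 × 9 × 3 = 162
After action: Connector loosening → 4 × 10 × 2 = 80.
Revised RPNs: Latch degraded=224, Valve seat fracture=168, Orifice delamination=162, Membrane delamination=90, Connector loosening=80.
Highest is now Latch degraded (224).

Latch degraded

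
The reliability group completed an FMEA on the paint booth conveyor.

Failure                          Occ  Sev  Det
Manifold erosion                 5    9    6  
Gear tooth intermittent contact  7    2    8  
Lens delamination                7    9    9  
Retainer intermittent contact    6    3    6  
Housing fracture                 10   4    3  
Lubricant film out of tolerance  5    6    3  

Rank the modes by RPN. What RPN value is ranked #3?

120

RPN = Severity × Occurrence × Detection:
  Manifold erosion: 9 × 5 × 6 = 270
  Gear tooth intermittent contact: 2 × 7 × 8 = 112
  Lens delamination: 9 × 7 × 9 = 567
  Retainer intermittent contact: 3 × 6 × 6 = 108
  Housing fracture: 4 × 10 × 3 = 120
  Lubricant film out of tolerance: 6 × 5 × 3 = 90
Sorted descending: 567, 270, 120, 112, 108, 90.
The third-highest RPN is 120 (Housing fracture).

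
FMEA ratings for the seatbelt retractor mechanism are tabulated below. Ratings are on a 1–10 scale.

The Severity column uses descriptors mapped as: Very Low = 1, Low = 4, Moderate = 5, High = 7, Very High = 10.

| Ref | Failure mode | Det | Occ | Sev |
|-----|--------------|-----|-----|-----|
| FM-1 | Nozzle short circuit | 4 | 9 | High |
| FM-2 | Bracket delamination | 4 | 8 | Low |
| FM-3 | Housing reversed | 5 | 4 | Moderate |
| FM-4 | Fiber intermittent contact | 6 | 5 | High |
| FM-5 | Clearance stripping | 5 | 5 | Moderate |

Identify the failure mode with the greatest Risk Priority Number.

FM-1

RPN = Severity × Occurrence × Detection:
  FM-1: 7 × 9 × 4 = 252
  FM-2: 4 × 8 × 4 = 128
  FM-3: 5 × 4 × 5 = 100
  FM-4: 7 × 5 × 6 = 210
  FM-5: 5 × 5 × 5 = 125
Highest RPN is 252 → FM-1.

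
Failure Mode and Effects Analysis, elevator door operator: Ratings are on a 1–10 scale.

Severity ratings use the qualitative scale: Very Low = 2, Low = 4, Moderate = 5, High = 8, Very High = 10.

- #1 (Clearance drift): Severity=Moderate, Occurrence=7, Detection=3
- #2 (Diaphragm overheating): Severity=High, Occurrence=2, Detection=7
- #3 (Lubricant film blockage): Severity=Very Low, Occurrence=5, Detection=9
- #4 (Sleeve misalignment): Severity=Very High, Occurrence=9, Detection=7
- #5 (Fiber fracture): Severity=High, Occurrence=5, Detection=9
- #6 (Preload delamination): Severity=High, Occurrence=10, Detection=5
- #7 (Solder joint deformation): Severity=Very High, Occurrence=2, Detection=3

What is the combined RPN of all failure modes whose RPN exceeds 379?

1030

RPN = Severity × Occurrence × Detection:
  #1: 5 × 7 × 3 = 105
  #2: 8 × 2 × 7 = 112
  #3: 2 × 5 × 9 = 90
  #4: 10 × 9 × 7 = 630
  #5: 8 × 5 × 9 = 360
  #6: 8 × 10 × 5 = 400
  #7: 10 × 2 × 3 = 60
RPN > 379: #4 (630), #6 (400).
Sum: 630 + 400 = 1030.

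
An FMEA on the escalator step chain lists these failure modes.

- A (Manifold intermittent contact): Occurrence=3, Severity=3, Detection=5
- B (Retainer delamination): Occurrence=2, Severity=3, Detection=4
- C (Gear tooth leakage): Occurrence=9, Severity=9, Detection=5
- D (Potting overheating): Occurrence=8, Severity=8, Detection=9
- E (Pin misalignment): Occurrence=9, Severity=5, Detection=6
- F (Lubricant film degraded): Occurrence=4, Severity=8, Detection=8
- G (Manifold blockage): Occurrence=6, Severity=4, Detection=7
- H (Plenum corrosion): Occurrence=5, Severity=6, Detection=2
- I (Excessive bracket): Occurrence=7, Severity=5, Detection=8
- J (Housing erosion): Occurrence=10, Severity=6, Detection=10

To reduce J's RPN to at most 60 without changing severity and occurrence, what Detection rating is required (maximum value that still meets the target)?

1

J: S=6, O=10, D=10 → current RPN = 600.
Fixed product = 60. Need 60 × D ≤ 60, so D ≤ 60/60 = 1.00.
Maximum integer Detection rating = 1 (gives RPN 60; D=2 would give 120 > 60).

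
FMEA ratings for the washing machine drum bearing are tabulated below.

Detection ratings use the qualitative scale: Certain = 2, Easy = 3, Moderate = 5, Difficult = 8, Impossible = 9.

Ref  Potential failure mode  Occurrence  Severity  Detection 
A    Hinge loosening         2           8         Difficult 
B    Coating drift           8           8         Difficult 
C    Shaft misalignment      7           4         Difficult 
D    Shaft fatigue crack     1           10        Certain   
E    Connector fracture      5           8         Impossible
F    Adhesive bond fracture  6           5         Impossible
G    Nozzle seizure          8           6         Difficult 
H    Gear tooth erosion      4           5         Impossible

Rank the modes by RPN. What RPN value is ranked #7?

128

RPN = Severity × Occurrence × Detection:
  A: 8 × 2 × 8 = 128
  B: 8 × 8 × 8 = 512
  C: 4 × 7 × 8 = 224
  D: 10 × 1 × 2 = 20
  E: 8 × 5 × 9 = 360
  F: 5 × 6 × 9 = 270
  G: 6 × 8 × 8 = 384
  H: 5 × 4 × 9 = 180
Sorted descending: 512, 384, 360, 270, 224, 180, 128, 20.
The seventh-highest RPN is 128 (A).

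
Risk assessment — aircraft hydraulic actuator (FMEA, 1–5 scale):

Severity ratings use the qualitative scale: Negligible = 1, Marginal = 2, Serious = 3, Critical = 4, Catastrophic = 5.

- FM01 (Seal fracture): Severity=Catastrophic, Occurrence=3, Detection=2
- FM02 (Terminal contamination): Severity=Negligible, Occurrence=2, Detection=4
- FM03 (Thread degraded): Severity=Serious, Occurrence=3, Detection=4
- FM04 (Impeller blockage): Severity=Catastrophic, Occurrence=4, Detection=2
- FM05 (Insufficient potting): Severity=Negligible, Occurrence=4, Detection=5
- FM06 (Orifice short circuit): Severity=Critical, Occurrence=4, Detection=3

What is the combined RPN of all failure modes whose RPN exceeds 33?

124

RPN = Severity × Occurrence × Detection:
  FM01: 5 × 3 × 2 = 30
  FM02: 1 × 2 × 4 = 8
  FM03: 3 × 3 × 4 = 36
  FM04: 5 × 4 × 2 = 40
  FM05: 1 × 4 × 5 = 20
  FM06: 4 × 4 × 3 = 48
RPN > 33: FM03 (36), FM04 (40), FM06 (48).
Sum: 36 + 40 + 48 = 124.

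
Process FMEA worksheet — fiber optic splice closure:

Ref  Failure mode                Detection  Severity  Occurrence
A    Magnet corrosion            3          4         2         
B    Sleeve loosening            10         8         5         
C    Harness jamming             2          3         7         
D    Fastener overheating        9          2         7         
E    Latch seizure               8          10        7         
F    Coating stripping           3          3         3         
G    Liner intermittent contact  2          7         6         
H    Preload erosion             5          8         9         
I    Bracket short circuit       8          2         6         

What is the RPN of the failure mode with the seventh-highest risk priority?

42

RPN = Severity × Occurrence × Detection:
  A: 4 × 2 × 3 = 24
  B: 8 × 5 × 10 = 400
  C: 3 × 7 × 2 = 42
  D: 2 × 7 × 9 = 126
  E: 10 × 7 × 8 = 560
  F: 3 × 3 × 3 = 27
  G: 7 × 6 × 2 = 84
  H: 8 × 9 × 5 = 360
  I: 2 × 6 × 8 = 96
Sorted descending: 560, 400, 360, 126, 96, 84, 42, 27, 24.
The seventh-highest RPN is 42 (C).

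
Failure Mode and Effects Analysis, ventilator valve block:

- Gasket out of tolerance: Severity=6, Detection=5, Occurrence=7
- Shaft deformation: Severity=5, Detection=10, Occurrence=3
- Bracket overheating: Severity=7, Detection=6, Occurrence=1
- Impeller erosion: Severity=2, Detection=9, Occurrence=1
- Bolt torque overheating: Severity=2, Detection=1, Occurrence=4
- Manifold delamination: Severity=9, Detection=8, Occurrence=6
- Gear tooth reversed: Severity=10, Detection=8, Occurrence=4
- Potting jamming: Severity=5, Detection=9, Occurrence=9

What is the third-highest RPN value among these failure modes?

320

RPN = Severity × Occurrence × Detection:
  Gasket out of tolerance: 6 × 7 × 5 = 210
  Shaft deformation: 5 × 3 × 10 = 150
  Bracket overheating: 7 × 1 × 6 = 42
  Impeller erosion: 2 × 1 × 9 = 18
  Bolt torque overheating: 2 × 4 × 1 = 8
  Manifold delamination: 9 × 6 × 8 = 432
  Gear tooth reversed: 10 × 4 × 8 = 320
  Potting jamming: 5 × 9 × 9 = 405
Sorted descending: 432, 405, 320, 210, 150, 42, 18, 8.
The third-highest RPN is 320 (Gear tooth reversed).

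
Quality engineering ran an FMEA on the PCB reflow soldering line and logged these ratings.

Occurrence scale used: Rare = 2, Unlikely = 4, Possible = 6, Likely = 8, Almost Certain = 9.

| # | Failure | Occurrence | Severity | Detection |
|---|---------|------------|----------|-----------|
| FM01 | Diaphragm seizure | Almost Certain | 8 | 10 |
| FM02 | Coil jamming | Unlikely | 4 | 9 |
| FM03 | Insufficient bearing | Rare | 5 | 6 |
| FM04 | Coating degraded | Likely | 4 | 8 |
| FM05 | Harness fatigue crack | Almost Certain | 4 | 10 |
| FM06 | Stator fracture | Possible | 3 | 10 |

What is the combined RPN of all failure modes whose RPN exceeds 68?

1660

RPN = Severity × Occurrence × Detection:
  FM01: 8 × 9 × 10 = 720
  FM02: 4 × 4 × 9 = 144
  FM03: 5 × 2 × 6 = 60
  FM04: 4 × 8 × 8 = 256
  FM05: 4 × 9 × 10 = 360
  FM06: 3 × 6 × 10 = 180
RPN > 68: FM01 (720), FM02 (144), FM04 (256), FM05 (360), FM06 (180).
Sum: 720 + 144 + 256 + 360 + 180 = 1660.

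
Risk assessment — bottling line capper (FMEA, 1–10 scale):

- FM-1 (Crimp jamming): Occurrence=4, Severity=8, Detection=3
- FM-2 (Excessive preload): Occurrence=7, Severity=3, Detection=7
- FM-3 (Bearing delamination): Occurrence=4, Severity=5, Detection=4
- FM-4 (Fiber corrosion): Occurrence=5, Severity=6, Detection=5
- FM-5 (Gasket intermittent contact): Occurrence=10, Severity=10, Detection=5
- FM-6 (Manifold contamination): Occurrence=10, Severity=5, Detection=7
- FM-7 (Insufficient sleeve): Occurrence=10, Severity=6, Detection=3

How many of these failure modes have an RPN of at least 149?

4

RPN = Severity × Occurrence × Detection:
  FM-1: 8 × 4 × 3 = 96
  FM-2: 3 × 7 × 7 = 147
  FM-3: 5 × 4 × 4 = 80
  FM-4: 6 × 5 × 5 = 150
  FM-5: 10 × 10 × 5 = 500
  FM-6: 5 × 10 × 7 = 350
  FM-7: 6 × 10 × 3 = 180
Modes with RPN ≥ 149: FM-4 (150), FM-5 (500), FM-6 (350), FM-7 (180) → 4.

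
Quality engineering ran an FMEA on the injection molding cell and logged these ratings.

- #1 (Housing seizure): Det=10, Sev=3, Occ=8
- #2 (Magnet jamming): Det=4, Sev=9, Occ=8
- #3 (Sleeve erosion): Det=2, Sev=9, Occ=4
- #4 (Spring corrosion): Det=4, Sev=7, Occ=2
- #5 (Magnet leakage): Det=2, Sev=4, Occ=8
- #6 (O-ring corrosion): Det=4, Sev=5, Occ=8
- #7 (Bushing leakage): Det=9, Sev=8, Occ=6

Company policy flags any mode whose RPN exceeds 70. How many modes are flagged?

5

RPN = Severity × Occurrence × Detection:
  #1: 3 × 8 × 10 = 240
  #2: 9 × 8 × 4 = 288
  #3: 9 × 4 × 2 = 72
  #4: 7 × 2 × 4 = 56
  #5: 4 × 8 × 2 = 64
  #6: 5 × 8 × 4 = 160
  #7: 8 × 6 × 9 = 432
Modes with RPN > 70: #1 (240), #2 (288), #3 (72), #6 (160), #7 (432) → 5.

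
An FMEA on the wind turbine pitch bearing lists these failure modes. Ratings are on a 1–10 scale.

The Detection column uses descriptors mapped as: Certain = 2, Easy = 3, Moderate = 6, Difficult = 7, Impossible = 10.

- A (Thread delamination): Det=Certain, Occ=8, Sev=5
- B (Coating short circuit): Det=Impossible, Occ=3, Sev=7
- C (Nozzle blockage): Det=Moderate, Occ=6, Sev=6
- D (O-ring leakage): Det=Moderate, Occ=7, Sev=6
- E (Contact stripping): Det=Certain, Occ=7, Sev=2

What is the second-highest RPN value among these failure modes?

RPN = Severity × Occurrence × Detection:
  A: 5 × 8 × 2 = 80
  B: 7 × 3 × 10 = 210
  C: 6 × 6 × 6 = 216
  D: 6 × 7 × 6 = 252
  E: 2 × 7 × 2 = 28
Sorted descending: 252, 216, 210, 80, 28.
The second-highest RPN is 216 (C).

216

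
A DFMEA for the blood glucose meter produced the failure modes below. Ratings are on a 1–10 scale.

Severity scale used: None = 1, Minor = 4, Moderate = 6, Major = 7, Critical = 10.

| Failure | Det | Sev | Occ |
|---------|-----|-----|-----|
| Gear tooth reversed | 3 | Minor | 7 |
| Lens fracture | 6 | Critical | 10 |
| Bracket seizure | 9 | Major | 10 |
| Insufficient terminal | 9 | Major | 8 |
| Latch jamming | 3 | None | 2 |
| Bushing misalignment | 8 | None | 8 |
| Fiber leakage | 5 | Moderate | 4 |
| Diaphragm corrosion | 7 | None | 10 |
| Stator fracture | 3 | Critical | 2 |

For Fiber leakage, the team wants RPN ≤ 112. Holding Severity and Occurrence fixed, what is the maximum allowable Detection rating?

Fiber leakage: S=6, O=4, D=5 → current RPN = 120.
Fixed product = 24. Need 24 × D ≤ 112, so D ≤ 112/24 = 4.67.
Maximum integer Detection rating = 4 (gives RPN 96; D=5 would give 120 > 112).

4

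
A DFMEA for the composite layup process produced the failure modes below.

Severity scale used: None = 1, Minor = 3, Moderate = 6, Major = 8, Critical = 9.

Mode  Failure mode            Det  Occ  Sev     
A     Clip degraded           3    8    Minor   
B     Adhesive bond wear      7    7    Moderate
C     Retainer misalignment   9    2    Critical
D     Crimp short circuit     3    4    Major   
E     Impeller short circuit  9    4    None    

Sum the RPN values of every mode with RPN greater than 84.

552

RPN = Severity × Occurrence × Detection:
  A: 3 × 8 × 3 = 72
  B: 6 × 7 × 7 = 294
  C: 9 × 2 × 9 = 162
  D: 8 × 4 × 3 = 96
  E: 1 × 4 × 9 = 36
RPN > 84: B (294), C (162), D (96).
Sum: 294 + 162 + 96 = 552.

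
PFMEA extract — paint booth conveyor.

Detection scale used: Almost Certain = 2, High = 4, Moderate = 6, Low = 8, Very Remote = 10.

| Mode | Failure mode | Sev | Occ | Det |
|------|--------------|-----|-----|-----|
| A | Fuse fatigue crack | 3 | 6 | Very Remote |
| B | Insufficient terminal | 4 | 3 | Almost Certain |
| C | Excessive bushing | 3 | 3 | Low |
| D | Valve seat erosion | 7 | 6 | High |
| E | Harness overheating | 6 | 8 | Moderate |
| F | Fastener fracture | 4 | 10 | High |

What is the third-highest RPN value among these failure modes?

RPN = Severity × Occurrence × Detection:
  A: 3 × 6 × 10 = 180
  B: 4 × 3 × 2 = 24
  C: 3 × 3 × 8 = 72
  D: 7 × 6 × 4 = 168
  E: 6 × 8 × 6 = 288
  F: 4 × 10 × 4 = 160
Sorted descending: 288, 180, 168, 160, 72, 24.
The third-highest RPN is 168 (D).

168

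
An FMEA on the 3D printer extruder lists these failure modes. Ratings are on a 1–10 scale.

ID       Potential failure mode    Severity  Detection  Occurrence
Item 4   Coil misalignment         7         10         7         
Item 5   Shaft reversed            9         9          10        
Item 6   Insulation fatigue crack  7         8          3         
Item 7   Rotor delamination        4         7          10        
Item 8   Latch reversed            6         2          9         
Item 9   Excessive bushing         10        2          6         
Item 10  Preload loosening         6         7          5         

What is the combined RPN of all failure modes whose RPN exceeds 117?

2078

RPN = Severity × Occurrence × Detection:
  Item 4: 7 × 7 × 10 = 490
  Item 5: 9 × 10 × 9 = 810
  Item 6: 7 × 3 × 8 = 168
  Item 7: 4 × 10 × 7 = 280
  Item 8: 6 × 9 × 2 = 108
  Item 9: 10 × 6 × 2 = 120
  Item 10: 6 × 5 × 7 = 210
RPN > 117: Item 4 (490), Item 5 (810), Item 6 (168), Item 7 (280), Item 9 (120), Item 10 (210).
Sum: 490 + 810 + 168 + 280 + 120 + 210 = 2078.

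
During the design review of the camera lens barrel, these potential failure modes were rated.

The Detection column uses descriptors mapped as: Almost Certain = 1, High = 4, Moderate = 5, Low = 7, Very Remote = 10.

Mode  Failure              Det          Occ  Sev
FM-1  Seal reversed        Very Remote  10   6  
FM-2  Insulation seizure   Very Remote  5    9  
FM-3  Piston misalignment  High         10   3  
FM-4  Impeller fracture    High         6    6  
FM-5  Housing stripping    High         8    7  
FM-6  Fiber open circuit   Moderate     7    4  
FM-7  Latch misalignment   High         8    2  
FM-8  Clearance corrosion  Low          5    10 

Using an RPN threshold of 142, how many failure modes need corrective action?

5

RPN = Severity × Occurrence × Detection:
  FM-1: 6 × 10 × 10 = 600
  FM-2: 9 × 5 × 10 = 450
  FM-3: 3 × 10 × 4 = 120
  FM-4: 6 × 6 × 4 = 144
  FM-5: 7 × 8 × 4 = 224
  FM-6: 4 × 7 × 5 = 140
  FM-7: 2 × 8 × 4 = 64
  FM-8: 10 × 5 × 7 = 350
Modes with RPN ≥ 142: FM-1 (600), FM-2 (450), FM-4 (144), FM-5 (224), FM-8 (350) → 5.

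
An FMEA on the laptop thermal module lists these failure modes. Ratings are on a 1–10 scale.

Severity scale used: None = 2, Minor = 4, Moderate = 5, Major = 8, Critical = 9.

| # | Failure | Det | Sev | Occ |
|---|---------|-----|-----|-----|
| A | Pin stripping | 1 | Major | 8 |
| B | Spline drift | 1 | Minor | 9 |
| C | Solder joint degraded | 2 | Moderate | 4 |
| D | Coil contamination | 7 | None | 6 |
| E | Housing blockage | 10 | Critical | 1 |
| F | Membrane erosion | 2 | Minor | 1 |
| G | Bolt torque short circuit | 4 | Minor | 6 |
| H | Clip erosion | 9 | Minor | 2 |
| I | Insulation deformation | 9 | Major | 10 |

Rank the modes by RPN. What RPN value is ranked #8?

36

RPN = Severity × Occurrence × Detection:
  A: 8 × 8 × 1 = 64
  B: 4 × 9 × 1 = 36
  C: 5 × 4 × 2 = 40
  D: 2 × 6 × 7 = 84
  E: 9 × 1 × 10 = 90
  F: 4 × 1 × 2 = 8
  G: 4 × 6 × 4 = 96
  H: 4 × 2 × 9 = 72
  I: 8 × 10 × 9 = 720
Sorted descending: 720, 96, 90, 84, 72, 64, 40, 36, 8.
The eighth-highest RPN is 36 (B).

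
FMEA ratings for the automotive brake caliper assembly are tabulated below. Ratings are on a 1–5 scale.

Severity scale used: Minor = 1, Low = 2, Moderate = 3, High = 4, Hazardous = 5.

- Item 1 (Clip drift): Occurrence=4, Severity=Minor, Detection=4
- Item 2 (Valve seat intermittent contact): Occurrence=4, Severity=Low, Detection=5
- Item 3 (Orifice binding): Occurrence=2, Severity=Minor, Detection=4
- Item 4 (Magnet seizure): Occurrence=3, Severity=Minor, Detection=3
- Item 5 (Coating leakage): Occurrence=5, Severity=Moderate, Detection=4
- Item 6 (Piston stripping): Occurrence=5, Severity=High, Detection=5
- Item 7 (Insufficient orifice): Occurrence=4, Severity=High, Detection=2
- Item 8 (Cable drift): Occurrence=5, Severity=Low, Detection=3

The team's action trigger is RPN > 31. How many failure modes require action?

4

RPN = Severity × Occurrence × Detection:
  Item 1: 1 × 4 × 4 = 16
  Item 2: 2 × 4 × 5 = 40
  Item 3: 1 × 2 × 4 = 8
  Item 4: 1 × 3 × 3 = 9
  Item 5: 3 × 5 × 4 = 60
  Item 6: 4 × 5 × 5 = 100
  Item 7: 4 × 4 × 2 = 32
  Item 8: 2 × 5 × 3 = 30
Modes with RPN > 31: Item 2 (40), Item 5 (60), Item 6 (100), Item 7 (32) → 4.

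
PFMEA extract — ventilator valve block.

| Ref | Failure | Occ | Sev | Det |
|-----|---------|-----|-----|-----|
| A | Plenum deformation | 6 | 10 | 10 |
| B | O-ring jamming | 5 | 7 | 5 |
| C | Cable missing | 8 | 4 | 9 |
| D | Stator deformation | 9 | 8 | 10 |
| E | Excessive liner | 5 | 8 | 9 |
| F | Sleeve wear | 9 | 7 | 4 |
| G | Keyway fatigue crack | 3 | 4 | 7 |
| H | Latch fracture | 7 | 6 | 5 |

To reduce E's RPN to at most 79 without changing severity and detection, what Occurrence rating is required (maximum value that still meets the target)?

1

E: S=8, O=5, D=9 → current RPN = 360.
Fixed product = 72. Need 72 × O ≤ 79, so O ≤ 79/72 = 1.10.
Maximum integer Occurrence rating = 1 (gives RPN 72; O=2 would give 144 > 79).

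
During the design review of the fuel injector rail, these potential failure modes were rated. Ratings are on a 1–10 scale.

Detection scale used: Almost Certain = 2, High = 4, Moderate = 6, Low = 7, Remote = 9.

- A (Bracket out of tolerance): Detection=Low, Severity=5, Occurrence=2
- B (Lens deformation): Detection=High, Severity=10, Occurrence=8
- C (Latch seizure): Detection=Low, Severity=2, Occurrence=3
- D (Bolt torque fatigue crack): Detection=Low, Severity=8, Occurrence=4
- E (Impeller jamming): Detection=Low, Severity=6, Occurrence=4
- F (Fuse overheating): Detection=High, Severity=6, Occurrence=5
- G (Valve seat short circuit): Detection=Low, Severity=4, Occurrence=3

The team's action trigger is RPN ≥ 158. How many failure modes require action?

RPN = Severity × Occurrence × Detection:
  A: 5 × 2 × 7 = 70
  B: 10 × 8 × 4 = 320
  C: 2 × 3 × 7 = 42
  D: 8 × 4 × 7 = 224
  E: 6 × 4 × 7 = 168
  F: 6 × 5 × 4 = 120
  G: 4 × 3 × 7 = 84
Modes with RPN ≥ 158: B (320), D (224), E (168) → 3.

3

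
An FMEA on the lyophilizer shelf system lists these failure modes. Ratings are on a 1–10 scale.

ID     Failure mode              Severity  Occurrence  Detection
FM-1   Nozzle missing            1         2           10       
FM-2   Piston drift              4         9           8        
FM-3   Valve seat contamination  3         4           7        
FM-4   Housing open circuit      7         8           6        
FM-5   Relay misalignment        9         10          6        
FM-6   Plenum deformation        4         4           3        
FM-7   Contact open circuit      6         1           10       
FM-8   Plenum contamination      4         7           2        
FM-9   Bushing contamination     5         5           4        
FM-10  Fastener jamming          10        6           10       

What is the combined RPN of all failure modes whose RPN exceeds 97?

1864

RPN = Severity × Occurrence × Detection:
  FM-1: 1 × 2 × 10 = 20
  FM-2: 4 × 9 × 8 = 288
  FM-3: 3 × 4 × 7 = 84
  FM-4: 7 × 8 × 6 = 336
  FM-5: 9 × 10 × 6 = 540
  FM-6: 4 × 4 × 3 = 48
  FM-7: 6 × 1 × 10 = 60
  FM-8: 4 × 7 × 2 = 56
  FM-9: 5 × 5 × 4 = 100
  FM-10: 10 × 6 × 10 = 600
RPN > 97: FM-2 (288), FM-4 (336), FM-5 (540), FM-9 (100), FM-10 (600).
Sum: 288 + 336 + 540 + 100 + 600 = 1864.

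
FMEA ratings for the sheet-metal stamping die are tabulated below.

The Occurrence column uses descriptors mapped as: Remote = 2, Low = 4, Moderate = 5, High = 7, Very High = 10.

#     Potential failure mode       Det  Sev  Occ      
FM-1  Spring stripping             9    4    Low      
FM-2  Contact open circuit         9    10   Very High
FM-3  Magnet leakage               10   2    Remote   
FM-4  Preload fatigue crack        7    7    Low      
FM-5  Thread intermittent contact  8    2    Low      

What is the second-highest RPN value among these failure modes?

196

RPN = Severity × Occurrence × Detection:
  FM-1: 4 × 4 × 9 = 144
  FM-2: 10 × 10 × 9 = 900
  FM-3: 2 × 2 × 10 = 40
  FM-4: 7 × 4 × 7 = 196
  FM-5: 2 × 4 × 8 = 64
Sorted descending: 900, 196, 144, 64, 40.
The second-highest RPN is 196 (FM-4).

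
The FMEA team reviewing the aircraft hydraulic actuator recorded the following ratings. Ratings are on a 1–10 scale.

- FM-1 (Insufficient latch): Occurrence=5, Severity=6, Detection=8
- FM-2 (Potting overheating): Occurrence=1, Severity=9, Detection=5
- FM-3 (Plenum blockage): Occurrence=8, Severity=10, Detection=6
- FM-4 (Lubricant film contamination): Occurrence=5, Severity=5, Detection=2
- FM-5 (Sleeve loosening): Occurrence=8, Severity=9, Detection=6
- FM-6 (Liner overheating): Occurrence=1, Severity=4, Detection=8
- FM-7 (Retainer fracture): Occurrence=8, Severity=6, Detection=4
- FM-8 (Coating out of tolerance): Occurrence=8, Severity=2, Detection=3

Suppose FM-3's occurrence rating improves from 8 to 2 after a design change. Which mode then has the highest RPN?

FM-5

RPN = Severity × Occurrence × Detection:
  FM-1: 6 × 5 × 8 = 240
  FM-2: 9 × 1 × 5 = 45
  FM-3: 10 × 8 × 6 = 480
  FM-4: 5 × 5 × 2 = 50
  FM-5: 9 × 8 × 6 = 432
  FM-6: 4 × 1 × 8 = 32
  FM-7: 6 × 8 × 4 = 192
  FM-8: 2 × 8 × 3 = 48
After action: FM-3 → 10 × 2 × 6 = 120.
Revised RPNs: FM-5=432, FM-1=240, FM-7=192, FM-3=120, FM-4=50, FM-8=48, FM-2=45, FM-6=32.
Highest is now FM-5 (432).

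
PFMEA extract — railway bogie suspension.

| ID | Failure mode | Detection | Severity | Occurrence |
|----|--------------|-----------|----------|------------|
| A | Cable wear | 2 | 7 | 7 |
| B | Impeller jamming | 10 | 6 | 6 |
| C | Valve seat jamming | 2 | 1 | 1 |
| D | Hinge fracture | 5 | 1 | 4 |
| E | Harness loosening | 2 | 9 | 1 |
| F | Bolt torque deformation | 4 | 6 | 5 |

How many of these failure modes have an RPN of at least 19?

RPN = Severity × Occurrence × Detection:
  A: 7 × 7 × 2 = 98
  B: 6 × 6 × 10 = 360
  C: 1 × 1 × 2 = 2
  D: 1 × 4 × 5 = 20
  E: 9 × 1 × 2 = 18
  F: 6 × 5 × 4 = 120
Modes with RPN ≥ 19: A (98), B (360), D (20), F (120) → 4.

4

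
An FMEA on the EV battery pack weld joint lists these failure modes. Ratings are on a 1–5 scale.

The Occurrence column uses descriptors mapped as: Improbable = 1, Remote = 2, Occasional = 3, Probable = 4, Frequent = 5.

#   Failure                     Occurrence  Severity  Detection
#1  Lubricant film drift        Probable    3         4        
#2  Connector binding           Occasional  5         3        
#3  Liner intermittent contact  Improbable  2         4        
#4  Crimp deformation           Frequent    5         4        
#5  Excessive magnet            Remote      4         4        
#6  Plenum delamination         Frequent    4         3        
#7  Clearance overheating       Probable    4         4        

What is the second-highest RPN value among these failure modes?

RPN = Severity × Occurrence × Detection:
  #1: 3 × 4 × 4 = 48
  #2: 5 × 3 × 3 = 45
  #3: 2 × 1 × 4 = 8
  #4: 5 × 5 × 4 = 100
  #5: 4 × 2 × 4 = 32
  #6: 4 × 5 × 3 = 60
  #7: 4 × 4 × 4 = 64
Sorted descending: 100, 64, 60, 48, 45, 32, 8.
The second-highest RPN is 64 (#7).

64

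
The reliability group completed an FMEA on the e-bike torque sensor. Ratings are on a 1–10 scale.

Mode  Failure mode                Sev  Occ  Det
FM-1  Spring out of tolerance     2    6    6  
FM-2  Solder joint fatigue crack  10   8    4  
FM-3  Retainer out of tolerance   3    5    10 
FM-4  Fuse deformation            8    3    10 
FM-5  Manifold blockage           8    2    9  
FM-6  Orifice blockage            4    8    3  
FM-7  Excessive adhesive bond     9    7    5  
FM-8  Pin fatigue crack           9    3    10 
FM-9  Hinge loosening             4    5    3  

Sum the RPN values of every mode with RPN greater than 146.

1295

RPN = Severity × Occurrence × Detection:
  FM-1: 2 × 6 × 6 = 72
  FM-2: 10 × 8 × 4 = 320
  FM-3: 3 × 5 × 10 = 150
  FM-4: 8 × 3 × 10 = 240
  FM-5: 8 × 2 × 9 = 144
  FM-6: 4 × 8 × 3 = 96
  FM-7: 9 × 7 × 5 = 315
  FM-8: 9 × 3 × 10 = 270
  FM-9: 4 × 5 × 3 = 60
RPN > 146: FM-2 (320), FM-3 (150), FM-4 (240), FM-7 (315), FM-8 (270).
Sum: 320 + 150 + 240 + 315 + 270 = 1295.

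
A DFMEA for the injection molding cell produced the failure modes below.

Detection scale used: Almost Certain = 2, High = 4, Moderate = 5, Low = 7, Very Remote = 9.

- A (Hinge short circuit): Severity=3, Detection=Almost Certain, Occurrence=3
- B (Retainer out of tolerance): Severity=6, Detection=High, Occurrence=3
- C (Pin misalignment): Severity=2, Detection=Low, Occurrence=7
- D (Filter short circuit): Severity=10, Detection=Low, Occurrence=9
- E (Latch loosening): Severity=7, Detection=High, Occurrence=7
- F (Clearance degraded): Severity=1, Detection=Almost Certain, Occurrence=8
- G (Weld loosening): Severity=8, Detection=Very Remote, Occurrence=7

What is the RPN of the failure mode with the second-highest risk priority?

504

RPN = Severity × Occurrence × Detection:
  A: 3 × 3 × 2 = 18
  B: 6 × 3 × 4 = 72
  C: 2 × 7 × 7 = 98
  D: 10 × 9 × 7 = 630
  E: 7 × 7 × 4 = 196
  F: 1 × 8 × 2 = 16
  G: 8 × 7 × 9 = 504
Sorted descending: 630, 504, 196, 98, 72, 18, 16.
The second-highest RPN is 504 (G).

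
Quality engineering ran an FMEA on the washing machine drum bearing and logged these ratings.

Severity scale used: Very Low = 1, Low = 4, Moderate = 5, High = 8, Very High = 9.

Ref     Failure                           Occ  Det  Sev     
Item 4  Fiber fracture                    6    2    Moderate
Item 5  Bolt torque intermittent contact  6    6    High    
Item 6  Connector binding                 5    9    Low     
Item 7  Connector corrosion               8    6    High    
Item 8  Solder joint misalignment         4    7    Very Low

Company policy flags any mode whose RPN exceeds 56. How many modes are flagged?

4

RPN = Severity × Occurrence × Detection:
  Item 4: 5 × 6 × 2 = 60
  Item 5: 8 × 6 × 6 = 288
  Item 6: 4 × 5 × 9 = 180
  Item 7: 8 × 8 × 6 = 384
  Item 8: 1 × 4 × 7 = 28
Modes with RPN > 56: Item 4 (60), Item 5 (288), Item 6 (180), Item 7 (384) → 4.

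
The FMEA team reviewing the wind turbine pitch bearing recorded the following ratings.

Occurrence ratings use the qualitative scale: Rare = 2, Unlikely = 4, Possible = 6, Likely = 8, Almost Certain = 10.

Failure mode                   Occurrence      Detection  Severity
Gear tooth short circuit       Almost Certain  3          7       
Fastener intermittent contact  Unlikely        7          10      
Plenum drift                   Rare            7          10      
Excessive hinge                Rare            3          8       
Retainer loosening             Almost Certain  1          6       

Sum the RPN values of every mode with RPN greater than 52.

690

RPN = Severity × Occurrence × Detection:
  Gear tooth short circuit: 7 × 10 × 3 = 210
  Fastener intermittent contact: 10 × 4 × 7 = 280
  Plenum drift: 10 × 2 × 7 = 140
  Excessive hinge: 8 × 2 × 3 = 48
  Retainer loosening: 6 × 10 × 1 = 60
RPN > 52: Gear tooth short circuit (210), Fastener intermittent contact (280), Plenum drift (140), Retainer loosening (60).
Sum: 210 + 280 + 140 + 60 = 690.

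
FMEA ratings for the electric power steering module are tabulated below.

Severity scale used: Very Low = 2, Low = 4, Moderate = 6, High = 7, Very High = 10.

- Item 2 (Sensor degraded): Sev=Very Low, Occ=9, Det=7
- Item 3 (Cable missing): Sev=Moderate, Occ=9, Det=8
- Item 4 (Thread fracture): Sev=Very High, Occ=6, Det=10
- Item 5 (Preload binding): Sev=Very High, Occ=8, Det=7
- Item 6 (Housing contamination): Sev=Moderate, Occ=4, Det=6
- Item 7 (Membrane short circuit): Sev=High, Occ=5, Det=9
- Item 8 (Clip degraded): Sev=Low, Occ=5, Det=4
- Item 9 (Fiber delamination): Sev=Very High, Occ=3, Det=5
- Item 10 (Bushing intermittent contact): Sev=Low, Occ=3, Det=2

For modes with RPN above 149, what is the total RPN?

2057

RPN = Severity × Occurrence × Detection:
  Item 2: 2 × 9 × 7 = 126
  Item 3: 6 × 9 × 8 = 432
  Item 4: 10 × 6 × 10 = 600
  Item 5: 10 × 8 × 7 = 560
  Item 6: 6 × 4 × 6 = 144
  Item 7: 7 × 5 × 9 = 315
  Item 8: 4 × 5 × 4 = 80
  Item 9: 10 × 3 × 5 = 150
  Item 10: 4 × 3 × 2 = 24
RPN > 149: Item 3 (432), Item 4 (600), Item 5 (560), Item 7 (315), Item 9 (150).
Sum: 432 + 600 + 560 + 315 + 150 = 2057.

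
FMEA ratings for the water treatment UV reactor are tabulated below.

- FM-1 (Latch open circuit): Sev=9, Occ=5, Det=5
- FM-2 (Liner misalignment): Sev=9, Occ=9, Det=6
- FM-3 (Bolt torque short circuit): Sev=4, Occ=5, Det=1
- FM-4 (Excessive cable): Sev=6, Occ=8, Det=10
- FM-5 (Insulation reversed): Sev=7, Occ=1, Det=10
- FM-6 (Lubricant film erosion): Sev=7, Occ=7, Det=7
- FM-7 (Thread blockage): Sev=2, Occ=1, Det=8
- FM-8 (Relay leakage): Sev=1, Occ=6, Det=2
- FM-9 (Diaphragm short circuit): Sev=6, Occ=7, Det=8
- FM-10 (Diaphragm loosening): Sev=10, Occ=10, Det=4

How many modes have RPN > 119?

RPN = Severity × Occurrence × Detection:
  FM-1: 9 × 5 × 5 = 225
  FM-2: 9 × 9 × 6 = 486
  FM-3: 4 × 5 × 1 = 20
  FM-4: 6 × 8 × 10 = 480
  FM-5: 7 × 1 × 10 = 70
  FM-6: 7 × 7 × 7 = 343
  FM-7: 2 × 1 × 8 = 16
  FM-8: 1 × 6 × 2 = 12
  FM-9: 6 × 7 × 8 = 336
  FM-10: 10 × 10 × 4 = 400
Modes with RPN > 119: FM-1 (225), FM-2 (486), FM-4 (480), FM-6 (343), FM-9 (336), FM-10 (400) → 6.

6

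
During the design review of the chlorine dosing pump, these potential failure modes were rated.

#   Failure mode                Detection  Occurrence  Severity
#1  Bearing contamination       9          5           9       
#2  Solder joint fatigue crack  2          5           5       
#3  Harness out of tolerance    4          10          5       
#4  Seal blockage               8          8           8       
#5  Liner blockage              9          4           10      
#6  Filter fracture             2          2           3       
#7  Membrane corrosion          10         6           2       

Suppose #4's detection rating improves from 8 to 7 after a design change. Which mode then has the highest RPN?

#4

RPN = Severity × Occurrence × Detection:
  #1: 9 × 5 × 9 = 405
  #2: 5 × 5 × 2 = 50
  #3: 5 × 10 × 4 = 200
  #4: 8 × 8 × 8 = 512
  #5: 10 × 4 × 9 = 360
  #6: 3 × 2 × 2 = 12
  #7: 2 × 6 × 10 = 120
After action: #4 → 8 × 8 × 7 = 448.
Revised RPNs: #4=448, #1=405, #5=360, #3=200, #7=120, #2=50, #6=12.
Highest is now #4 (448).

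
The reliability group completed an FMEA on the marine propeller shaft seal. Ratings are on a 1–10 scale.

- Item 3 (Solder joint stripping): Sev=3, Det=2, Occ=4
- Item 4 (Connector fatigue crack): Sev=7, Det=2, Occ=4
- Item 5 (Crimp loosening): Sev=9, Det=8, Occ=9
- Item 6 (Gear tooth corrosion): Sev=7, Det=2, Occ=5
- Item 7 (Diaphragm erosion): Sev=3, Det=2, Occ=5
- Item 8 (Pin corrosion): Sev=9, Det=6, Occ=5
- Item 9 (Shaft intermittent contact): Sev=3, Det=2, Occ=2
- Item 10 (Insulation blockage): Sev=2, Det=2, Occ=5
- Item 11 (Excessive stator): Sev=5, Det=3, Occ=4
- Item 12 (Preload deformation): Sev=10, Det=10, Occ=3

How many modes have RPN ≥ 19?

9

RPN = Severity × Occurrence × Detection:
  Item 3: 3 × 4 × 2 = 24
  Item 4: 7 × 4 × 2 = 56
  Item 5: 9 × 9 × 8 = 648
  Item 6: 7 × 5 × 2 = 70
  Item 7: 3 × 5 × 2 = 30
  Item 8: 9 × 5 × 6 = 270
  Item 9: 3 × 2 × 2 = 12
  Item 10: 2 × 5 × 2 = 20
  Item 11: 5 × 4 × 3 = 60
  Item 12: 10 × 3 × 10 = 300
Modes with RPN ≥ 19: Item 3 (24), Item 4 (56), Item 5 (648), Item 6 (70), Item 7 (30), Item 8 (270), Item 10 (20), Item 11 (60), Item 12 (300) → 9.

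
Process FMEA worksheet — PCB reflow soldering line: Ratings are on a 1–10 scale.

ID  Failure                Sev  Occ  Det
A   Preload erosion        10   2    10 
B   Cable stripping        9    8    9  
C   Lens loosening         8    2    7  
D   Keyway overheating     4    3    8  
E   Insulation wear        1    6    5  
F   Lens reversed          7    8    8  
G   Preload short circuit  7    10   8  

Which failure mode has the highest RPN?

RPN = Severity × Occurrence × Detection:
  A: 10 × 2 × 10 = 200
  B: 9 × 8 × 9 = 648
  C: 8 × 2 × 7 = 112
  D: 4 × 3 × 8 = 96
  E: 1 × 6 × 5 = 30
  F: 7 × 8 × 8 = 448
  G: 7 × 10 × 8 = 560
Highest RPN is 648 → B.

B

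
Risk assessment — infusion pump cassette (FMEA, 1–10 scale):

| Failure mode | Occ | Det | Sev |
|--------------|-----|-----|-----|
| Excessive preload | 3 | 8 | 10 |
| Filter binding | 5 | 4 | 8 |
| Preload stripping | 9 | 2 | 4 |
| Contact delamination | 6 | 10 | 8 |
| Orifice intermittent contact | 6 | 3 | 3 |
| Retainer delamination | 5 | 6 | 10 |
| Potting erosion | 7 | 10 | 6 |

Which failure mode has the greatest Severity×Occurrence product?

Retainer delamination

Criticality = Severity × Occurrence:
  Excessive preload: 10 × 3 = 30
  Filter binding: 8 × 5 = 40
  Preload stripping: 4 × 9 = 36
  Contact delamination: 8 × 6 = 48
  Orifice intermittent contact: 3 × 6 = 18
  Retainer delamination: 10 × 5 = 50
  Potting erosion: 6 × 7 = 42
Highest criticality is 50 → Retainer delamination.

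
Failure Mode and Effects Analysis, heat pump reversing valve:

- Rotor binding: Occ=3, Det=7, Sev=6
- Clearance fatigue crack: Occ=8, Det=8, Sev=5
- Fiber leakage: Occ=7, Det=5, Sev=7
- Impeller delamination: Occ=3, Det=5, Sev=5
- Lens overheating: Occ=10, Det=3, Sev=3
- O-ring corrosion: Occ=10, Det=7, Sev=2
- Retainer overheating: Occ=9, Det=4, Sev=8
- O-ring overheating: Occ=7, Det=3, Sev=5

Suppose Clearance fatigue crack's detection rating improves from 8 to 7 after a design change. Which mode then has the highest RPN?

Retainer overheating

RPN = Severity × Occurrence × Detection:
  Rotor binding: 6 × 3 × 7 = 126
  Clearance fatigue crack: 5 × 8 × 8 = 320
  Fiber leakage: 7 × 7 × 5 = 245
  Impeller delamination: 5 × 3 × 5 = 75
  Lens overheating: 3 × 10 × 3 = 90
  O-ring corrosion: 2 × 10 × 7 = 140
  Retainer overheating: 8 × 9 × 4 = 288
  O-ring overheating: 5 × 7 × 3 = 105
After action: Clearance fatigue crack → 5 × 8 × 7 = 280.
Revised RPNs: Retainer overheating=288, Clearance fatigue crack=280, Fiber leakage=245, O-ring corrosion=140, Rotor binding=126, O-ring overheating=105, Lens overheating=90, Impeller delamination=75.
Highest is now Retainer overheating (288).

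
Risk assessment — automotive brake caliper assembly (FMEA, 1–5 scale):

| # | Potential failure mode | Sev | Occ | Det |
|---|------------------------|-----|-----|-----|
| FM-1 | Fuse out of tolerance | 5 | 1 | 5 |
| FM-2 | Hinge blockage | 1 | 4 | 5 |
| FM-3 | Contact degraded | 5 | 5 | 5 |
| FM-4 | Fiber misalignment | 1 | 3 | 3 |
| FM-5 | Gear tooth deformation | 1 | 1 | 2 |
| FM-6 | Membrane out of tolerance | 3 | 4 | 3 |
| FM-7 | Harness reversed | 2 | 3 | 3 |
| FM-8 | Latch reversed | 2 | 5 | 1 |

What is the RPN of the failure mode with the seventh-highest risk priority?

9

RPN = Severity × Occurrence × Detection:
  FM-1: 5 × 1 × 5 = 25
  FM-2: 1 × 4 × 5 = 20
  FM-3: 5 × 5 × 5 = 125
  FM-4: 1 × 3 × 3 = 9
  FM-5: 1 × 1 × 2 = 2
  FM-6: 3 × 4 × 3 = 36
  FM-7: 2 × 3 × 3 = 18
  FM-8: 2 × 5 × 1 = 10
Sorted descending: 125, 36, 25, 20, 18, 10, 9, 2.
The seventh-highest RPN is 9 (FM-4).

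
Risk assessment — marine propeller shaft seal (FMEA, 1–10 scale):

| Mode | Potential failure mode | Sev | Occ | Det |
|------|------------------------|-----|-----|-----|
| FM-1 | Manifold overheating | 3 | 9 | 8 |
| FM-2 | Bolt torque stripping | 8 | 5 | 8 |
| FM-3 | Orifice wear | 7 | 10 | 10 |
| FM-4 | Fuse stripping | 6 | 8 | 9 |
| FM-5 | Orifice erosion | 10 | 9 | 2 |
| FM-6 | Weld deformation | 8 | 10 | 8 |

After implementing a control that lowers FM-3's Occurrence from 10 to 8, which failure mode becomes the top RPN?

RPN = Severity × Occurrence × Detection:
  FM-1: 3 × 9 × 8 = 216
  FM-2: 8 × 5 × 8 = 320
  FM-3: 7 × 10 × 10 = 700
  FM-4: 6 × 8 × 9 = 432
  FM-5: 10 × 9 × 2 = 180
  FM-6: 8 × 10 × 8 = 640
After action: FM-3 → 7 × 8 × 10 = 560.
Revised RPNs: FM-6=640, FM-3=560, FM-4=432, FM-2=320, FM-1=216, FM-5=180.
Highest is now FM-6 (640).

FM-6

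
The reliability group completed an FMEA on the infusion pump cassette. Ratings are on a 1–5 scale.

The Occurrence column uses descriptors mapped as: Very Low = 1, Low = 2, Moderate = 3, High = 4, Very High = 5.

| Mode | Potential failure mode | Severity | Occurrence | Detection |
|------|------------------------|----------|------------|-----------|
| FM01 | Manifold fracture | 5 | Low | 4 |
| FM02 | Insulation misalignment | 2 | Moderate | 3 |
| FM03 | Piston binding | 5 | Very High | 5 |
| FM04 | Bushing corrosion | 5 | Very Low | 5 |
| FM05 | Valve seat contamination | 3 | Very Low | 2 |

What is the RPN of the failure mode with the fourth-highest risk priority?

RPN = Severity × Occurrence × Detection:
  FM01: 5 × 2 × 4 = 40
  FM02: 2 × 3 × 3 = 18
  FM03: 5 × 5 × 5 = 125
  FM04: 5 × 1 × 5 = 25
  FM05: 3 × 1 × 2 = 6
Sorted descending: 125, 40, 25, 18, 6.
The fourth-highest RPN is 18 (FM02).

18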